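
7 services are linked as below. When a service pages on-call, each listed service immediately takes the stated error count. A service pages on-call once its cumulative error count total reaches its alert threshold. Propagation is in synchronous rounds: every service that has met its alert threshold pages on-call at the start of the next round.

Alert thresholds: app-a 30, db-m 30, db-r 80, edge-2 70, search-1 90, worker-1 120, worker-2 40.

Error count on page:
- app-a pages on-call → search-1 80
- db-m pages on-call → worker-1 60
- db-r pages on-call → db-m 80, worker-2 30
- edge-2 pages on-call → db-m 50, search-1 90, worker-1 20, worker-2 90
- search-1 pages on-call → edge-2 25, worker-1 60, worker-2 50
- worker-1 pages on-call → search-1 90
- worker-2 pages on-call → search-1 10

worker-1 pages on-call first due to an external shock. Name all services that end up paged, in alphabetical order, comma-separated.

search-1, worker-1, worker-2

Round 1 — worker-1 pages on-call (initial).
  search-1: +90 → 90 ≥ 90
Round 2 — search-1 pages on-call.
  edge-2: +25 → 25 < 70
  worker-2: +50 → 50 ≥ 40
Round 3 — worker-2 pages on-call.
No further pages.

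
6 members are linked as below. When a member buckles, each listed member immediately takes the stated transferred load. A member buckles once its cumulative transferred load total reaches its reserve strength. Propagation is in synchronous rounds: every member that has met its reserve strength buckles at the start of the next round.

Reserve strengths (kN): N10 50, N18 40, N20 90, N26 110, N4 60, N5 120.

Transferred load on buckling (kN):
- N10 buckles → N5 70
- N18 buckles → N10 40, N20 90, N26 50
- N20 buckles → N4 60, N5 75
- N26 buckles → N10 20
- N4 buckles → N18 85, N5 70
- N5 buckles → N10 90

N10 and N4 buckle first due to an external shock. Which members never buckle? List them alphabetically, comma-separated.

N26

Round 1 — N10, N4 buckle (initial).
  N18: +85 → 85 ≥ 40
  N5: +70+70 → 140 ≥ 120
Round 2 — N18, N5 buckle.
  N20: +90 → 90 ≥ 90
  N26: +50 → 50 < 110
Round 3 — N20 buckles.
No further bucklings.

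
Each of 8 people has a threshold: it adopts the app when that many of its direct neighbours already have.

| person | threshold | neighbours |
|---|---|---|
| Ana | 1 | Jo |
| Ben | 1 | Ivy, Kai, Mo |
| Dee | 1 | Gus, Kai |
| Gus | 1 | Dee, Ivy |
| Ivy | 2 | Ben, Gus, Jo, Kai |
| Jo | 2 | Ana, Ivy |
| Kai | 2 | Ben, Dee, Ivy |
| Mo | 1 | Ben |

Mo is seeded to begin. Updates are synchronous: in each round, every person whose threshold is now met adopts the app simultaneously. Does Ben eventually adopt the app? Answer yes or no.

yes

Round 1 — Mo adopts the app (initial).
Round 2 — checking thresholds:
  Ben: 1 of 3 neighbours ≥ 1, adopts the app.
Round 3 — no new adoptions; cascade stops.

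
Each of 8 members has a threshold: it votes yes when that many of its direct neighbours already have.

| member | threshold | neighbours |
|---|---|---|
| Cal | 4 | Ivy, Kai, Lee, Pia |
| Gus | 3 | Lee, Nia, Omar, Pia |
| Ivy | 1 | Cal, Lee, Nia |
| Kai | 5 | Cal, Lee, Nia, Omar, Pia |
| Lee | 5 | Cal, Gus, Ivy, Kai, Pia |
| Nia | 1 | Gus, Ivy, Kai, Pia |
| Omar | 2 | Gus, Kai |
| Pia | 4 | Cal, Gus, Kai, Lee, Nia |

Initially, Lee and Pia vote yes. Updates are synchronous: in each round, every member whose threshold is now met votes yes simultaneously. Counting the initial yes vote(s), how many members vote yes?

5

Round 1 — Lee, Pia vote yes (initial).
Round 2 — checking thresholds:
  Cal: 2 of 4 neighbours < 4, not yet.
  Gus: 2 of 4 neighbours < 3, not yet.
  Ivy: 1 of 3 neighbours ≥ 1, votes yes.
  Kai: 2 of 5 neighbours < 5, not yet.
  Nia: 1 of 4 neighbours ≥ 1, votes yes.
Round 3 — checking thresholds:
  Cal: 3 of 4 neighbours < 4, not yet.
  Gus: 3 of 4 neighbours ≥ 3, votes yes.
  Kai: 3 of 5 neighbours < 5, not yet.
Round 4 — no new yes votes; cascade stops.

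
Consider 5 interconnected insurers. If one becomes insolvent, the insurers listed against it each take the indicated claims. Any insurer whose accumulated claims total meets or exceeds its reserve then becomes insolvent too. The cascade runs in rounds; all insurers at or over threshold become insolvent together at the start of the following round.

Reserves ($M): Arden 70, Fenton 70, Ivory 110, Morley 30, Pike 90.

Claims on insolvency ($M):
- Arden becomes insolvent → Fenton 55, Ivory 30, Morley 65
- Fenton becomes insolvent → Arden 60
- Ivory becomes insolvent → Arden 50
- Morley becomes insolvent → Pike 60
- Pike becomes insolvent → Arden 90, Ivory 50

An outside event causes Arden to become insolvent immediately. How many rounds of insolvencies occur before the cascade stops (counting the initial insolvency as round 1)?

2

Round 1 — Arden becomes insolvent (initial).
  Fenton: +55 → 55 < 70
  Ivory: +30 → 30 < 110
  Morley: +65 → 65 ≥ 30
Round 2 — Morley becomes insolvent.
  Pike: +60 → 60 < 90
No further insolvencies.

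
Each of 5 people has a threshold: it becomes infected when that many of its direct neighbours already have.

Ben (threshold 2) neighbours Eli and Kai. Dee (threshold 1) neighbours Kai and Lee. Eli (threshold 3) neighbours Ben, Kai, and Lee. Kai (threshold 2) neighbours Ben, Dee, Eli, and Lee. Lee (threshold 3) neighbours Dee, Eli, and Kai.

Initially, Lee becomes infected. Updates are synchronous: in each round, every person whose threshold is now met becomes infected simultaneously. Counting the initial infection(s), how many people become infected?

3

Round 1 — Lee becomes infected (initial).
Round 2 — checking thresholds:
  Dee: 1 of 2 neighbours ≥ 1, becomes infected.
  Eli: 1 of 3 neighbours < 3, holds.
  Kai: 1 of 4 neighbours < 2, holds.
Round 3 — checking thresholds:
  Eli: 1 of 3 neighbours < 3, holds.
  Kai: 2 of 4 neighbours ≥ 2, becomes infected.
Round 4 — no new infections; cascade stops.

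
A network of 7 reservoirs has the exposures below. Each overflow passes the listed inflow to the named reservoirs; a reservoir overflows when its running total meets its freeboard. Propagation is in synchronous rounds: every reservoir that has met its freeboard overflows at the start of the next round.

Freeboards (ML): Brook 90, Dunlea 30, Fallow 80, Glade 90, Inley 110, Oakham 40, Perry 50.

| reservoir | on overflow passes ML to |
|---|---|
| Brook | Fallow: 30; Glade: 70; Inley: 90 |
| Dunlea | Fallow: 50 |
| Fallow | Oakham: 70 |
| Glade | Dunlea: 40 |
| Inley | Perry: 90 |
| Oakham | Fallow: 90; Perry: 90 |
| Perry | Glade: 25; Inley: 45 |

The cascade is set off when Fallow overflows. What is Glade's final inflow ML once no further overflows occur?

25

Round 1 — Fallow overflows (initial).
  Oakham: +70 → 70 ≥ 40
Round 2 — Oakham overflows.
  Perry: +90 → 90 ≥ 50
Round 3 — Perry overflows.
  Glade: +25 → 25 < 90
  Inley: +45 → 45 < 110
No further overflows.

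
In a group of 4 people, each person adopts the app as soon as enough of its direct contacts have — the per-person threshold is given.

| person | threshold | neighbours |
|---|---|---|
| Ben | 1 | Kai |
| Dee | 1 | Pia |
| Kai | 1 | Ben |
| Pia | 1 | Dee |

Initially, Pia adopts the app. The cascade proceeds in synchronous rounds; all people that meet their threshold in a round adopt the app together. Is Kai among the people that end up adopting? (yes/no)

Round 1 — Pia adopts the app (initial).
Round 2 — checking thresholds:
  Dee: 1 of 1 neighbours ≥ 1, adopts the app.
Round 3 — no new adoptions; cascade stops.

no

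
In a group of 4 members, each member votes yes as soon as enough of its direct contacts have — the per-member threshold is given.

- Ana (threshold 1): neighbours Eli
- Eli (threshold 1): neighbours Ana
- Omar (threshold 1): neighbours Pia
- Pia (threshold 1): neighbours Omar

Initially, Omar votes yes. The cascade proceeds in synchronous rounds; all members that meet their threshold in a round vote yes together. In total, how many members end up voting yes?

2

Round 1 — Omar votes yes (initial).
Round 2 — checking thresholds:
  Pia: 1 of 1 neighbours ≥ 1, votes yes.
Round 3 — no new yes votes; cascade stops.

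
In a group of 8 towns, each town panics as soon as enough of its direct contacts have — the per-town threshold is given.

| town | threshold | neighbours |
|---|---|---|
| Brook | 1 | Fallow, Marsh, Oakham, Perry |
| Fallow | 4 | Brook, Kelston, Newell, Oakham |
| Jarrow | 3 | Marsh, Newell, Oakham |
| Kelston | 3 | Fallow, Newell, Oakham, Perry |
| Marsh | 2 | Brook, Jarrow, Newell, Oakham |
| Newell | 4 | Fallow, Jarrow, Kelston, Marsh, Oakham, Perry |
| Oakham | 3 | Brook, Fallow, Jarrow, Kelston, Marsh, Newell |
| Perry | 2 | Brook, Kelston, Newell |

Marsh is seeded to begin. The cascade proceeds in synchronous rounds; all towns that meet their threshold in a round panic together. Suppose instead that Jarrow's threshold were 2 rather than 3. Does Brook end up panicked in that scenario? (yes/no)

With Jarrow's threshold at 2:
Round 1 — Marsh panics (initial).
Round 2 — checking thresholds:
  Brook: 1 of 4 neighbours ≥ 1, panics.
  Jarrow: 1 of 3 neighbours < 2, holds.
  Newell: 1 of 6 neighbours < 4, holds.
  Oakham: 1 of 6 neighbours < 3, holds.
Round 3 — no new panics; cascade stops.

yes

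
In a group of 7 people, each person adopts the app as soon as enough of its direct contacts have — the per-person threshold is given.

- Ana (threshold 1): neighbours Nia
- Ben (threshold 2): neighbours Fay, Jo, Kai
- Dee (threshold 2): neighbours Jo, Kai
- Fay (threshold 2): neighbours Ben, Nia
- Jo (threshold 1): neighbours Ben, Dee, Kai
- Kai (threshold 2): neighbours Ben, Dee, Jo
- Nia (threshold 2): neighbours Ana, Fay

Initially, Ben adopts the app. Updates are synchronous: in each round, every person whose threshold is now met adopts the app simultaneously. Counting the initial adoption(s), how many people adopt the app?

Round 1 — Ben adopts the app (initial).
Round 2 — checking thresholds:
  Fay: 1 of 2 neighbours < 2, not yet.
  Jo: 1 of 3 neighbours ≥ 1, adopts the app.
  Kai: 1 of 3 neighbours < 2, not yet.
Round 3 — checking thresholds:
  Dee: 1 of 2 neighbours < 2, not yet.
  Fay: 1 of 2 neighbours < 2, not yet.
  Kai: 2 of 3 neighbours ≥ 2, adopts the app.
Round 4 — checking thresholds:
  Dee: 2 of 2 neighbours ≥ 2, adopts the app.
  Fay: 1 of 2 neighbours < 2, not yet.
Round 5 — no new adoptions; cascade stops.

4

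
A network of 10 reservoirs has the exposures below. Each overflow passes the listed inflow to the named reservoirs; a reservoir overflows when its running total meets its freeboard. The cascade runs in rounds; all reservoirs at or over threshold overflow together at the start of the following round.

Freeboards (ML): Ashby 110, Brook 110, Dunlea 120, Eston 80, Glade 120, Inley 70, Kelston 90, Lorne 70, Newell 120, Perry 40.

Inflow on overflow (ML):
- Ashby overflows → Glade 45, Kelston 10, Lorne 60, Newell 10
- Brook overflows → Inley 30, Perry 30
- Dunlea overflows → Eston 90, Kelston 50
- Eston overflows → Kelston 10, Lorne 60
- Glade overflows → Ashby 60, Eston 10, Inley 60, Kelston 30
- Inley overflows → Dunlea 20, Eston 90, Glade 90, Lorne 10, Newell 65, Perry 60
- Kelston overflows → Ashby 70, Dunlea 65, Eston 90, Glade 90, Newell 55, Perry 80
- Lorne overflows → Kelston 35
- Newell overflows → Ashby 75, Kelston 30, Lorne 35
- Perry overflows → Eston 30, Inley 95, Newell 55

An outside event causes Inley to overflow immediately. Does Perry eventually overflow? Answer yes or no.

Round 1 — Inley overflows (initial).
  Dunlea: +20 → 20 < 120
  Eston: +90 → 90 ≥ 80
  Glade: +90 → 90 < 120
  Lorne: +10 → 10 < 70
  Newell: +65 → 65 < 120
  Perry: +60 → 60 ≥ 40
Round 2 — Eston, Perry overflow.
  Kelston: +10 → 10 < 90
  Lorne: +60 → 70 ≥ 70
  Newell: +55 → 120 ≥ 120
Round 3 — Lorne, Newell overflow.
  Ashby: +75 → 75 < 110
  Kelston: +35+30 → 75 < 90
No further overflows.

yes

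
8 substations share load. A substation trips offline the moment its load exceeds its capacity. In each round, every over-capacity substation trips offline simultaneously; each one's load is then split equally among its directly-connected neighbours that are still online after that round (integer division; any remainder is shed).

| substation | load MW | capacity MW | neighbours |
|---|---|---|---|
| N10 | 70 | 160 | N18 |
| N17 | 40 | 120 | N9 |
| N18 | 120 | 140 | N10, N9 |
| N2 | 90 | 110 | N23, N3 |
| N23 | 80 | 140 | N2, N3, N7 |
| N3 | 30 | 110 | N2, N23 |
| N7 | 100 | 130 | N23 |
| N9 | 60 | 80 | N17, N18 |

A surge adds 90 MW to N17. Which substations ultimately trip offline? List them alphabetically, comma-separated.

N10, N17, N18, N9

Round 1 — N17 at 130 > 120. N17 trips offline.
  N17 sheds 130 MW to N9: 130 each.
    N9: 60+130 = 190 > 80
Round 2 — N9 trips offline.
  N9 sheds 190 MW to N18: 190 each.
    N18: 120+190 = 310 > 140
Round 3 — N18 trips offline.
  N18 sheds 310 MW to N10: 310 each.
    N10: 70+310 = 380 > 160
Round 4 — N10 trips offline.
  N10 sheds 380 MW: no online neighbours, lost.
No further trips.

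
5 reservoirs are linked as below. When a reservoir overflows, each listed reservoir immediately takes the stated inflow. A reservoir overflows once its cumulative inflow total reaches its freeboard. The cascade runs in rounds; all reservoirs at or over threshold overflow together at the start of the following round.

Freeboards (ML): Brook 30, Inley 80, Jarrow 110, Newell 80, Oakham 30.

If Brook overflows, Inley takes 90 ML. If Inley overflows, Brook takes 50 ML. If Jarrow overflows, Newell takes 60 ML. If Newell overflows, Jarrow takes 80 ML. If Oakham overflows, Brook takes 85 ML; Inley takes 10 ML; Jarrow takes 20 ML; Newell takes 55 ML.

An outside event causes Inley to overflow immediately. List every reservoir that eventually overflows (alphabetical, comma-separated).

Brook, Inley

Round 1 — Inley overflows (initial).
  Brook: +50 → 50 ≥ 30
Round 2 — Brook overflows.
No further overflows.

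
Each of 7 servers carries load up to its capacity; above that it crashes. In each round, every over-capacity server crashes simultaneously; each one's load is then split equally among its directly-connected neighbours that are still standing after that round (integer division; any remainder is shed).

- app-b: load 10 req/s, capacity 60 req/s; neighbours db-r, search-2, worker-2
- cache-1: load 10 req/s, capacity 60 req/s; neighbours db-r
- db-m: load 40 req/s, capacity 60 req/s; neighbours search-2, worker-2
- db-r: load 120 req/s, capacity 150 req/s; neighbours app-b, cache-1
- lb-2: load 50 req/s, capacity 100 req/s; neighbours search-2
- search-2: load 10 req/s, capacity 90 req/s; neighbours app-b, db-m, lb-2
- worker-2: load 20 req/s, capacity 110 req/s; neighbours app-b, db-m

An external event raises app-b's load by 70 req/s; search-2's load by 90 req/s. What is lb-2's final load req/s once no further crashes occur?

100

Round 1 — app-b at 80 > 60; search-2 at 100 > 90. app-b, search-2 crash.
  app-b sheds 80 req/s to db-r, worker-2: 40 each.
    db-r: 120+40 = 160 > 150
    worker-2: 20+40 = 60 ≤ 110
  search-2 sheds 100 req/s to db-m, lb-2: 50 each.
    db-m: 40+50 = 90 > 60
    lb-2: 50+50 = 100 ≤ 100
Round 2 — db-m, db-r crash.
  db-m sheds 90 req/s to worker-2: 90 each.
    worker-2: 60+90 = 150 > 110
  db-r sheds 160 req/s to cache-1: 160 each.
    cache-1: 10+160 = 170 > 60
Round 3 — cache-1, worker-2 crash.
  cache-1 sheds 170 req/s: no online neighbours, lost.
  worker-2 sheds 150 req/s: no online neighbours, lost.
No further crashes.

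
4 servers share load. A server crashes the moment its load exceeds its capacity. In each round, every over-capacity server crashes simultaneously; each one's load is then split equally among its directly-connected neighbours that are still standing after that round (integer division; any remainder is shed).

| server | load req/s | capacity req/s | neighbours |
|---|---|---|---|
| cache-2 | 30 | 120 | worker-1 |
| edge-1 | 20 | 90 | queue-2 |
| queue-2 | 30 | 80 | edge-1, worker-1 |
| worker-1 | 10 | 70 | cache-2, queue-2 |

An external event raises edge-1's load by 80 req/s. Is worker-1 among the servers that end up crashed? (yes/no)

yes

Round 1 — edge-1 at 100 > 90. edge-1 crashes.
  edge-1 sheds 100 req/s to queue-2: 100 each.
    queue-2: 30+100 = 130 > 80
Round 2 — queue-2 crashes.
  queue-2 sheds 130 req/s to worker-1: 130 each.
    worker-1: 10+130 = 140 > 70
Round 3 — worker-1 crashes.
  worker-1 sheds 140 req/s to cache-2: 140 each.
    cache-2: 30+140 = 170 > 120
Round 4 — cache-2 crashes.
  cache-2 sheds 170 req/s: no online neighbours, lost.
No further crashes.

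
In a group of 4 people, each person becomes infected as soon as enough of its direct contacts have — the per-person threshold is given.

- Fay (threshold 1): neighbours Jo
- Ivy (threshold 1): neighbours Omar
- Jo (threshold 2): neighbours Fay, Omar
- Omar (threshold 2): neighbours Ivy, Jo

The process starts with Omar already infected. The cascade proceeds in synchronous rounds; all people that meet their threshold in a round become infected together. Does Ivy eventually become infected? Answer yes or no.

Round 1 — Omar becomes infected (initial).
Round 2 — checking thresholds:
  Ivy: 1 of 1 neighbours ≥ 1, becomes infected.
  Jo: 1 of 2 neighbours < 2, holds.
Round 3 — no new infections; cascade stops.

yes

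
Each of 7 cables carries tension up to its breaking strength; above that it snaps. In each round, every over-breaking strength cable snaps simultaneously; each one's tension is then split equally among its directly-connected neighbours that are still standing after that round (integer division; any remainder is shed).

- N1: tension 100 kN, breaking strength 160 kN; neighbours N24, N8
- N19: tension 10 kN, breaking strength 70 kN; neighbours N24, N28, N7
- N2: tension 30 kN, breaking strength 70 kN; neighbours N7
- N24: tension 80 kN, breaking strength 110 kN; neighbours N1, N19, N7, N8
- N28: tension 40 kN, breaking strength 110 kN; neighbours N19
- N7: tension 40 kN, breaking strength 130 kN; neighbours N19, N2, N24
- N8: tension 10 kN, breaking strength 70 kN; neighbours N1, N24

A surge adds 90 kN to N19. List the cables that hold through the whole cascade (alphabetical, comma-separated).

Round 1 — N19 at 100 > 70. N19 snaps.
  N19 sheds 100 kN to N24, N28, N7: 33 each (1 lost).
    N24: 80+33 = 113 > 110
    N28: 40+33 = 73 ≤ 110
    N7: 40+33 = 73 ≤ 130
Round 2 — N24 snaps.
  N24 sheds 113 kN to N1, N7, N8: 37 each (2 lost).
    N1: 100+37 = 137 ≤ 160
    N7: 73+37 = 110 ≤ 130
    N8: 10+37 = 47 ≤ 70
No further breaks.

N1, N2, N28, N7, N8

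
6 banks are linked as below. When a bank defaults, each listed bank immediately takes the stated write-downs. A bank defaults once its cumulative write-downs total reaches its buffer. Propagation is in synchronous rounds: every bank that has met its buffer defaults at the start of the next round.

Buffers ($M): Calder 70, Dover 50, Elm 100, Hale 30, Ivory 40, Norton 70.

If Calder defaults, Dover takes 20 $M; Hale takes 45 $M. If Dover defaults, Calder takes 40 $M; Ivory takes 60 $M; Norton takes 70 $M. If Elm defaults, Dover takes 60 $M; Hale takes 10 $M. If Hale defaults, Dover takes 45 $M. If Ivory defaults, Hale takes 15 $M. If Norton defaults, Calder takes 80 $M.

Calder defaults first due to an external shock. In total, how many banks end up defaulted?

Round 1 — Calder defaults (initial).
  Dover: +20 → 20 < 50
  Hale: +45 → 45 ≥ 30
Round 2 — Hale defaults.
  Dover: +45 → 65 ≥ 50
Round 3 — Dover defaults.
  Ivory: +60 → 60 ≥ 40
  Norton: +70 → 70 ≥ 70
Round 4 — Ivory, Norton default.
No further defaults.

5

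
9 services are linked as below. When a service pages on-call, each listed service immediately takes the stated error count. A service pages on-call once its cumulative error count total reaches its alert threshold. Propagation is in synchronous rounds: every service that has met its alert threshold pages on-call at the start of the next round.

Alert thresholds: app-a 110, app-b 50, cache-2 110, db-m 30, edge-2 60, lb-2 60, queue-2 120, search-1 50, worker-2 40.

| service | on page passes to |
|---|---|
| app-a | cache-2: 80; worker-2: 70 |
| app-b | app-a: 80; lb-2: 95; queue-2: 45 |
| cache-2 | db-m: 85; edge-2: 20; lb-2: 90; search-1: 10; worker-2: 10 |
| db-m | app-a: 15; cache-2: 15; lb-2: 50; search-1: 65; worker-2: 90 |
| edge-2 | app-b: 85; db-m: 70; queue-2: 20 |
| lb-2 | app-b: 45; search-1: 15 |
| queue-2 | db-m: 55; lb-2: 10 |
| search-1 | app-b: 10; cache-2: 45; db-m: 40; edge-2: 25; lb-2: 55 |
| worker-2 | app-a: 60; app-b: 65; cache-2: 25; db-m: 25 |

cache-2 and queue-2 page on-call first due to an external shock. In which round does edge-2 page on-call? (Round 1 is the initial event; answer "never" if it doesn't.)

Round 1 — cache-2, queue-2 page on-call (initial).
  db-m: +85+55 → 140 ≥ 30
  edge-2: +20 → 20 < 60
  lb-2: +90+10 → 100 ≥ 60
  search-1: +10 → 10 < 50
  worker-2: +10 → 10 < 40
Round 2 — db-m, lb-2 page on-call.
  app-a: +15 → 15 < 110
  app-b: +45 → 45 < 50
  search-1: +65+15 → 90 ≥ 50
  worker-2: +90 → 100 ≥ 40
Round 3 — search-1, worker-2 page on-call.
  app-a: +60 → 75 < 110
  app-b: +10+65 → 120 ≥ 50
  edge-2: +25 → 45 < 60
Round 4 — app-b pages on-call.
  app-a: +80 → 155 ≥ 110
Round 5 — app-a pages on-call.
No further pages.

never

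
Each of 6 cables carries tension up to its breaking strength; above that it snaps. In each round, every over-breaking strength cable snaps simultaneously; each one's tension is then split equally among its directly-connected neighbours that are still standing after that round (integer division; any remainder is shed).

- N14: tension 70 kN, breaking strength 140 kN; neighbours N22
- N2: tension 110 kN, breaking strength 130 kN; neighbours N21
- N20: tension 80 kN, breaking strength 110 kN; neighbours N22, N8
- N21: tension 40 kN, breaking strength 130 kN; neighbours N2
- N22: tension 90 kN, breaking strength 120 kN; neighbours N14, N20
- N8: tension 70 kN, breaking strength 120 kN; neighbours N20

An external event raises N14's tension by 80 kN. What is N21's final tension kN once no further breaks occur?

Round 1 — N14 at 150 > 140. N14 snaps.
  N14 sheds 150 kN to N22: 150 each.
    N22: 90+150 = 240 > 120
Round 2 — N22 snaps.
  N22 sheds 240 kN to N20: 240 each.
    N20: 80+240 = 320 > 110
Round 3 — N20 snaps.
  N20 sheds 320 kN to N8: 320 each.
    N8: 70+320 = 390 > 120
Round 4 — N8 snaps.
  N8 sheds 390 kN: no online neighbours, lost.
No further breaks.

40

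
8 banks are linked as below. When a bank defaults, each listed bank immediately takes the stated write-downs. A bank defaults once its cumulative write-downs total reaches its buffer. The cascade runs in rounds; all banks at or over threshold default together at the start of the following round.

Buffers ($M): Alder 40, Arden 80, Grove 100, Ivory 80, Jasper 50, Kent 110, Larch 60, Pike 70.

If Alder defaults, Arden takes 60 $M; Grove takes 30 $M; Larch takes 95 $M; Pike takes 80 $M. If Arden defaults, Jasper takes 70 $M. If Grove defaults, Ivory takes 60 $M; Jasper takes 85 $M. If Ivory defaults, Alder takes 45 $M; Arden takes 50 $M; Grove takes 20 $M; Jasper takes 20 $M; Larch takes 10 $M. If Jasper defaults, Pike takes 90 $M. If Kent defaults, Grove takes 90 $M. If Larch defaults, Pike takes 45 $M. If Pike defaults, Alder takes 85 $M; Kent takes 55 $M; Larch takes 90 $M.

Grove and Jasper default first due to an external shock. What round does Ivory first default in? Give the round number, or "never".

never

Round 1 — Grove, Jasper default (initial).
  Ivory: +60 → 60 < 80
  Pike: +90 → 90 ≥ 70
Round 2 — Pike defaults.
  Alder: +85 → 85 ≥ 40
  Kent: +55 → 55 < 110
  Larch: +90 → 90 ≥ 60
Round 3 — Alder, Larch default.
  Arden: +60 → 60 < 80
No further defaults.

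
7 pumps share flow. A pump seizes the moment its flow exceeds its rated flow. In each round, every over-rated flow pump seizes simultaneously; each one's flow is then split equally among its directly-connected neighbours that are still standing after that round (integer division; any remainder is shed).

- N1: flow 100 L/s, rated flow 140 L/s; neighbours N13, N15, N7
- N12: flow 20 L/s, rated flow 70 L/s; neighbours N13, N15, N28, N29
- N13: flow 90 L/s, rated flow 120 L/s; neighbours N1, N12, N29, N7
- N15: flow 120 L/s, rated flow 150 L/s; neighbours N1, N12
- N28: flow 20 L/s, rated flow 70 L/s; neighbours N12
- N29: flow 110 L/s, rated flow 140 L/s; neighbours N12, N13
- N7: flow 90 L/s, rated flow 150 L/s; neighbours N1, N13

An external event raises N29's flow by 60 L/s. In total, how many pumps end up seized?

7

Round 1 — N29 at 170 > 140. N29 seizes.
  N29 sheds 170 L/s to N12, N13: 85 each.
    N12: 20+85 = 105 > 70
    N13: 90+85 = 175 > 120
Round 2 — N12, N13 seize.
  N12 sheds 105 L/s to N15, N28: 52 each (1 lost).
    N15: 120+52 = 172 > 150
    N28: 20+52 = 72 > 70
  N13 sheds 175 L/s to N1, N7: 87 each (1 lost).
    N1: 100+87 = 187 > 140
    N7: 90+87 = 177 > 150
Round 3 — N1, N15, N28, N7 seize.
  N1 sheds 187 L/s: no online neighbours, lost.
  N15 sheds 172 L/s: no online neighbours, lost.
  N28 sheds 72 L/s: no online neighbours, lost.
  N7 sheds 177 L/s: no online neighbours, lost.
No further seizures.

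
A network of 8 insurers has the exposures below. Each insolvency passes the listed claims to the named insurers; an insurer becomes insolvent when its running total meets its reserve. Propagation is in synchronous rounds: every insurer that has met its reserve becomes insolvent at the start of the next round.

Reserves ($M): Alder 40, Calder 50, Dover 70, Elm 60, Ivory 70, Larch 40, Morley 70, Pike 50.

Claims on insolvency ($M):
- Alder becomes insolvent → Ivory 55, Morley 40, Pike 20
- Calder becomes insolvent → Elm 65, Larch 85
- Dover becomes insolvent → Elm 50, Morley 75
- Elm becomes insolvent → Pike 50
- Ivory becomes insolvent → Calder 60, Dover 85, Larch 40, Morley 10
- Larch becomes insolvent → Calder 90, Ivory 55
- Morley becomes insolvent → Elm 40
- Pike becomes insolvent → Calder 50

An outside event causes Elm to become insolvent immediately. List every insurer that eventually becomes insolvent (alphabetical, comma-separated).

Round 1 — Elm becomes insolvent (initial).
  Pike: +50 → 50 ≥ 50
Round 2 — Pike becomes insolvent.
  Calder: +50 → 50 ≥ 50
Round 3 — Calder becomes insolvent.
  Larch: +85 → 85 ≥ 40
Round 4 — Larch becomes insolvent.
  Ivory: +55 → 55 < 70
No further insolvencies.

Calder, Elm, Larch, Pike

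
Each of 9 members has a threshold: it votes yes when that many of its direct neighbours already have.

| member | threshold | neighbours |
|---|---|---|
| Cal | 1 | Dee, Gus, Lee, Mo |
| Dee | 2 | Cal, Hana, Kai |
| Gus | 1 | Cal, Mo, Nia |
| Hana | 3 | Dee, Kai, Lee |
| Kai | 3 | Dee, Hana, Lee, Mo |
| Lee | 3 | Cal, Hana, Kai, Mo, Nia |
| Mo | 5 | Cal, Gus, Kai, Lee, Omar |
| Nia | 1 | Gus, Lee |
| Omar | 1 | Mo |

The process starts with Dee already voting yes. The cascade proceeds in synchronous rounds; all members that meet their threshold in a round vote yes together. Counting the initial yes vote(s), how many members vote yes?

4

Round 1 — Dee votes yes (initial).
Round 2 — checking thresholds:
  Cal: 1 of 4 neighbours ≥ 1, votes yes.
  Hana: 1 of 3 neighbours < 3, not yet.
  Kai: 1 of 4 neighbours < 3, not yet.
Round 3 — checking thresholds:
  Gus: 1 of 3 neighbours ≥ 1, votes yes.
  Hana: 1 of 3 neighbours < 3, not yet.
  Kai: 1 of 4 neighbours < 3, not yet.
  Lee: 1 of 5 neighbours < 3, not yet.
  Mo: 1 of 5 neighbours < 5, not yet.
Round 4 — checking thresholds:
  Hana: 1 of 3 neighbours < 3, not yet.
  Kai: 1 of 4 neighbours < 3, not yet.
  Lee: 1 of 5 neighbours < 3, not yet.
  Mo: 2 of 5 neighbours < 5, not yet.
  Nia: 1 of 2 neighbours ≥ 1, votes yes.
Round 5 — no new yes votes; cascade stops.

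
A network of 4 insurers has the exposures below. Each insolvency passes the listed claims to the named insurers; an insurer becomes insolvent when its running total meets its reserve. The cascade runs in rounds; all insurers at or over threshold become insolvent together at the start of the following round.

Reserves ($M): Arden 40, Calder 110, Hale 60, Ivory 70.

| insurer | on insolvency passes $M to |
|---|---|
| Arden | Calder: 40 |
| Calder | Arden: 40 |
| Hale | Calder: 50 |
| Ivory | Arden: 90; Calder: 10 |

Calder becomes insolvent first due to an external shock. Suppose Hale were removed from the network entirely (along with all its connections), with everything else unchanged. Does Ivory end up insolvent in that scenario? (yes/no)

With Hale removed:
Round 1 — Calder becomes insolvent (initial).
  Arden: +40 → 40 ≥ 40
Round 2 — Arden becomes insolvent.
No further insolvencies.

no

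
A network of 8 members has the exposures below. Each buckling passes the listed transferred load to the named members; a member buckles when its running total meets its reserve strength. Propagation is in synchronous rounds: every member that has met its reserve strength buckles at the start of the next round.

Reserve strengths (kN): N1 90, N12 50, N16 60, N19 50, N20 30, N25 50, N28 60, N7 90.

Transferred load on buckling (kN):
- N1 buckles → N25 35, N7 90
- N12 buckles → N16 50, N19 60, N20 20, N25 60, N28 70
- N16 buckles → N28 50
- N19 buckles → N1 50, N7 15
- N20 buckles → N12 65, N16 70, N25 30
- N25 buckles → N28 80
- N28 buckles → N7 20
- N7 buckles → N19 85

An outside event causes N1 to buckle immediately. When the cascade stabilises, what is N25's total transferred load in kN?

Round 1 — N1 buckles (initial).
  N25: +35 → 35 < 50
  N7: +90 → 90 ≥ 90
Round 2 — N7 buckles.
  N19: +85 → 85 ≥ 50
Round 3 — N19 buckles.
No further bucklings.

35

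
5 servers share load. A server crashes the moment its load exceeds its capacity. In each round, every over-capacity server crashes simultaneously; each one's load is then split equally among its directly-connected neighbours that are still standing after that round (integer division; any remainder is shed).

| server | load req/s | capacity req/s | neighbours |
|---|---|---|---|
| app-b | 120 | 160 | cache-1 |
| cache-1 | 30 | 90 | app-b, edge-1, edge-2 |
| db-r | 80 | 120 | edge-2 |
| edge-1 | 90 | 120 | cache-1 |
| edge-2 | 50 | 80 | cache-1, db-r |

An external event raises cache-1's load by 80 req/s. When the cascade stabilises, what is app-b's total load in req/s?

156

Round 1 — cache-1 at 110 > 90. cache-1 crashes.
  cache-1 sheds 110 req/s to app-b, edge-1, edge-2: 36 each (2 lost).
    app-b: 120+36 = 156 ≤ 160
    edge-1: 90+36 = 126 > 120
    edge-2: 50+36 = 86 > 80
Round 2 — edge-1, edge-2 crash.
  edge-1 sheds 126 req/s: no online neighbours, lost.
  edge-2 sheds 86 req/s to db-r: 86 each.
    db-r: 80+86 = 166 > 120
Round 3 — db-r crashes.
  db-r sheds 166 req/s: no online neighbours, lost.
No further crashes.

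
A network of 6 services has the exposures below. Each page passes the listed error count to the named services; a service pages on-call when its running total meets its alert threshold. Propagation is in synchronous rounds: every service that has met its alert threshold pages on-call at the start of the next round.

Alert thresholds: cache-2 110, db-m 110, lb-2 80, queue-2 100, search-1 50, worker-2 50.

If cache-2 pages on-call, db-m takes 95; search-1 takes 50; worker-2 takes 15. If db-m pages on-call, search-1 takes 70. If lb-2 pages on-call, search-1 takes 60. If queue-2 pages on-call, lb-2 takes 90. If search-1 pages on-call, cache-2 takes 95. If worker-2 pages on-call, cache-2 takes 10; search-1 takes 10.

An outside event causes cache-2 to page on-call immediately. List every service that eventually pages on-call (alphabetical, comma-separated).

Round 1 — cache-2 pages on-call (initial).
  db-m: +95 → 95 < 110
  search-1: +50 → 50 ≥ 50
  worker-2: +15 → 15 < 50
Round 2 — search-1 pages on-call.
No further pages.

cache-2, search-1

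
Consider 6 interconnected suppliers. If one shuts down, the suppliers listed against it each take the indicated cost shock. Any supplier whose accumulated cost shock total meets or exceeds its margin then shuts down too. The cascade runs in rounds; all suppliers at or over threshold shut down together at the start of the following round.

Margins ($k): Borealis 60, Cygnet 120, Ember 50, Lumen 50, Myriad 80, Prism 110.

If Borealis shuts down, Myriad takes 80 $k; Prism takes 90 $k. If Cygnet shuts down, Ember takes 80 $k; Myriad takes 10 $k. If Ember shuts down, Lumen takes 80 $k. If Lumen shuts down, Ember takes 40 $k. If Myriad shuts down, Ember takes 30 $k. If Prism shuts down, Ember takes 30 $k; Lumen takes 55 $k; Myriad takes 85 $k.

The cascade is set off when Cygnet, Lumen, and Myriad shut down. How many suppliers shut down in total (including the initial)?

4

Round 1 — Cygnet, Lumen, Myriad shut down (initial).
  Ember: +80+40+30 → 150 ≥ 50
Round 2 — Ember shuts down.
No further shutdowns.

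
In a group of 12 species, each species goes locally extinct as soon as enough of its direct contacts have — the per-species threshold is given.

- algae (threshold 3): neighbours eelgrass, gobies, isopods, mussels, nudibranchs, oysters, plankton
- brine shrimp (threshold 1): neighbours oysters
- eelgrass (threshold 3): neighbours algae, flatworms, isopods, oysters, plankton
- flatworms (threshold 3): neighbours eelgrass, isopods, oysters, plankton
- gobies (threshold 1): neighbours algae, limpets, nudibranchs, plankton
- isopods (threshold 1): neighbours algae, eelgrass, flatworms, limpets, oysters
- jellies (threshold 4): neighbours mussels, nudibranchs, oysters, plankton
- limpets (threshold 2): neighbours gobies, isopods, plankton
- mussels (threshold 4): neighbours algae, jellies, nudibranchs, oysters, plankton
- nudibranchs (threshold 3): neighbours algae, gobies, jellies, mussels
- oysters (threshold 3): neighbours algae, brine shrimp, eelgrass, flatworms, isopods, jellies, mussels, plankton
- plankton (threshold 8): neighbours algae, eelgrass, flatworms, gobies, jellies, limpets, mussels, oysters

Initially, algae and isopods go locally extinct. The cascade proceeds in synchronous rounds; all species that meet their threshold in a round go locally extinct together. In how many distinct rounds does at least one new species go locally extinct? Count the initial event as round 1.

Round 1 — algae, isopods go locally extinct (initial).
Round 2 — checking thresholds:
  eelgrass: 2 of 5 neighbours < 3, below threshold.
  flatworms: 1 of 4 neighbours < 3, below threshold.
  gobies: 1 of 4 neighbours ≥ 1, goes locally extinct.
  limpets: 1 of 3 neighbours < 2, below threshold.
  mussels: 1 of 5 neighbours < 4, below threshold.
  nudibranchs: 1 of 4 neighbours < 3, below threshold.
  oysters: 2 of 8 neighbours < 3, below threshold.
  plankton: 1 of 8 neighbours < 8, below threshold.
Round 3 — checking thresholds:
  eelgrass: 2 of 5 neighbours < 3, below threshold.
  flatworms: 1 of 4 neighbours < 3, below threshold.
  limpets: 2 of 3 neighbours ≥ 2, goes locally extinct.
  mussels: 1 of 5 neighbours < 4, below threshold.
  nudibranchs: 2 of 4 neighbours < 3, below threshold.
  oysters: 2 of 8 neighbours < 3, below threshold.
  plankton: 2 of 8 neighbours < 8, below threshold.
Round 4 — no new extinctions; cascade stops.

3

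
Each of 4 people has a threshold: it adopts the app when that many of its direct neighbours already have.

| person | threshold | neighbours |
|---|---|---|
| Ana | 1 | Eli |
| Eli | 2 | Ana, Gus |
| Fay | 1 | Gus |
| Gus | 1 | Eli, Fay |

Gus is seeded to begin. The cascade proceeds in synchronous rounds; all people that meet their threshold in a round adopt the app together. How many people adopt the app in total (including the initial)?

Round 1 — Gus adopts the app (initial).
Round 2 — checking thresholds:
  Eli: 1 of 2 neighbours < 2, not yet.
  Fay: 1 of 1 neighbours ≥ 1, adopts the app.
Round 3 — no new adoptions; cascade stops.

2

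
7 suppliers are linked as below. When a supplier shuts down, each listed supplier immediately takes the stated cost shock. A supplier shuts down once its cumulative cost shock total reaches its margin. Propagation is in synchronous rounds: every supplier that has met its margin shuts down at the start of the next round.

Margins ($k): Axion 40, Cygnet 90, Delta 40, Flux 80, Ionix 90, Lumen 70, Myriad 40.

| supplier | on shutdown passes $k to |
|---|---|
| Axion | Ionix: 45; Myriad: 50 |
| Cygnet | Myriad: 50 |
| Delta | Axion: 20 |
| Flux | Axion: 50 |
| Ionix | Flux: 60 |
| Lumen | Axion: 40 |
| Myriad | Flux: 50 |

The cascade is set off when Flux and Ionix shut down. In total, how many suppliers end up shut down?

4

Round 1 — Flux, Ionix shut down (initial).
  Axion: +50 → 50 ≥ 40
Round 2 — Axion shuts down.
  Myriad: +50 → 50 ≥ 40
Round 3 — Myriad shuts down.
No further shutdowns.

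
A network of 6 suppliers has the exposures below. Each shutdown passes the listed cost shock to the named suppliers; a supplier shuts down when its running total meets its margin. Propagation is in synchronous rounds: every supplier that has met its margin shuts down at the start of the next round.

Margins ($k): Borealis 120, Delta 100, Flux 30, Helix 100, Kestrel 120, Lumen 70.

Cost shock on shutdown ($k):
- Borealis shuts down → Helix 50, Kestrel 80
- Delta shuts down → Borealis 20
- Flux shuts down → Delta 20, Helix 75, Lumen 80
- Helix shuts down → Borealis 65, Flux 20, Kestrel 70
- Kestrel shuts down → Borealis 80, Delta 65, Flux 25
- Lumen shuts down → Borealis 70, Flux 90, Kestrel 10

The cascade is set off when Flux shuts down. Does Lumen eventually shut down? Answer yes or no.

yes

Round 1 — Flux shuts down (initial).
  Delta: +20 → 20 < 100
  Helix: +75 → 75 < 100
  Lumen: +80 → 80 ≥ 70
Round 2 — Lumen shuts down.
  Borealis: +70 → 70 < 120
  Kestrel: +10 → 10 < 120
No further shutdowns.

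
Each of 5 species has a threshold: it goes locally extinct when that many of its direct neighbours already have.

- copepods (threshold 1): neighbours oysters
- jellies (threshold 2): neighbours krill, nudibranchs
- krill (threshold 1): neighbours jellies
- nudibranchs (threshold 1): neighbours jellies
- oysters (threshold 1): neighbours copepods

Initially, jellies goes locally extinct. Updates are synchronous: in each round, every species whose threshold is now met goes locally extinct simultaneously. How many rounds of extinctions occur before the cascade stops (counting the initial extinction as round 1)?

2

Round 1 — jellies goes locally extinct (initial).
Round 2 — checking thresholds:
  krill: 1 of 1 neighbours ≥ 1, goes locally extinct.
  nudibranchs: 1 of 1 neighbours ≥ 1, goes locally extinct.
Round 3 — no new extinctions; cascade stops.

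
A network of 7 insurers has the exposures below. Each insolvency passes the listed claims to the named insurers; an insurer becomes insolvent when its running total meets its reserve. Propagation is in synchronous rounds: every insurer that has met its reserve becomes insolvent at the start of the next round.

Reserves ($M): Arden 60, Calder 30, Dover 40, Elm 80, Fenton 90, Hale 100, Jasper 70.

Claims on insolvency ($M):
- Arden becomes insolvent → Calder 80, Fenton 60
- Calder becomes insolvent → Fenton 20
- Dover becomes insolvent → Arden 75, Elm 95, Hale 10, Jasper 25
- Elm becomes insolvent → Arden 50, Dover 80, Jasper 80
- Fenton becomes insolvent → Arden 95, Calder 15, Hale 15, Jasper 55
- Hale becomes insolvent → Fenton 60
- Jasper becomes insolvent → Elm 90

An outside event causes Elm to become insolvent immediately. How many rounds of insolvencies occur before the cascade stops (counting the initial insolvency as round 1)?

4

Round 1 — Elm becomes insolvent (initial).
  Arden: +50 → 50 < 60
  Dover: +80 → 80 ≥ 40
  Jasper: +80 → 80 ≥ 70
Round 2 — Dover, Jasper become insolvent.
  Arden: +75 → 125 ≥ 60
  Hale: +10 → 10 < 100
Round 3 — Arden becomes insolvent.
  Calder: +80 → 80 ≥ 30
  Fenton: +60 → 60 < 90
Round 4 — Calder becomes insolvent.
  Fenton: +20 → 80 < 90
No further insolvencies.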